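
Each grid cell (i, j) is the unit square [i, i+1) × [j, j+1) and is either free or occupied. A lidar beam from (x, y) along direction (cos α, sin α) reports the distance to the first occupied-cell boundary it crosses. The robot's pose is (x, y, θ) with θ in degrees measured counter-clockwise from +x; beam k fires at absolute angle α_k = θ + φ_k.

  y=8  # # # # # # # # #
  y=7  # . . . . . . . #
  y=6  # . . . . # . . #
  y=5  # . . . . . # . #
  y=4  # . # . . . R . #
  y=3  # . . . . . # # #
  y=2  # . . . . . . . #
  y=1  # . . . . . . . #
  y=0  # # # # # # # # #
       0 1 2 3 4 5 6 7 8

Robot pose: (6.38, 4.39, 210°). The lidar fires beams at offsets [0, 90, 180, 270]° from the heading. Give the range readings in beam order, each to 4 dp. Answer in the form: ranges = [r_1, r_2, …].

beam 1: φ=0°, α=210°
  d=(-0.8660,-0.5000)  start (6,4)  tX=0.4388 tY=0.7800  stride 1/|dx|=1.1547 1/|dy|=2.0000
    cross x-line → (5,4), t=0.4388
    cross y-line → (5,3), t=0.7800
    cross x-line → (4,3), t=1.5935
    cross x-line → (3,3), t=2.7482
    cross y-line → (3,2), t=2.7800
    cross x-line → (2,2), t=3.9029
    cross y-line → (2,1), t=4.7800
    cross x-line → (1,1), t=5.0576
    cross x-line → (0,1), t=6.2123 (wall)
  → r_1 = 6.2123
beam 2: φ=90°, α=300°
  d=(0.5000,-0.8660)  start (6,4)  tX=1.2400 tY=0.4503  stride 1/|dx|=2.0000 1/|dy|=1.1547
    cross y-line → (6,3), t=0.4503 (wall)
  → r_2 = 0.4503
beam 3: φ=180°, α=30°
  d=(0.8660,0.5000)  start (6,4)  tX=0.7159 tY=1.2200  stride 1/|dx|=1.1547 1/|dy|=2.0000
    cross x-line → (7,4), t=0.7159
    cross y-line → (7,5), t=1.2200
    cross x-line → (8,5), t=1.8706 (wall)
  → r_3 = 1.8706
beam 4: φ=270°, α=120°
  d=(-0.5000,0.8660)  start (6,4)  tX=0.7600 tY=0.7044  stride 1/|dx|=2.0000 1/|dy|=1.1547
    cross y-line → (6,5), t=0.7044 (wall)
  → r_4 = 0.7044

ranges = [6.2123, 0.4503, 1.8706, 0.7044]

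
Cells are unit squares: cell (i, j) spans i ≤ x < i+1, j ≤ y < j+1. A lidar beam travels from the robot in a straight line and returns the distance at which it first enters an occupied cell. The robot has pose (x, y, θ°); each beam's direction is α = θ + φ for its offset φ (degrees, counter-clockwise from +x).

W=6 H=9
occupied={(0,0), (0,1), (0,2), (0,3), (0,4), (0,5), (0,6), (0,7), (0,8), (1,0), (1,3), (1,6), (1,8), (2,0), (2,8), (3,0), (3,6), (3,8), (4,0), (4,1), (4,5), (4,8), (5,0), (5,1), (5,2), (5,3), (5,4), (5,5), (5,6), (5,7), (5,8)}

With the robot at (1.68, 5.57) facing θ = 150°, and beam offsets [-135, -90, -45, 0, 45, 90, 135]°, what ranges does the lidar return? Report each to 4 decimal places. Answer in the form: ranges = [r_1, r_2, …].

ranges = [1.6614, 0.4965, 0.4452, 0.7852, 0.7040, 1.3600, 4.7312]

beam 1: φ=-135°, α=15°
  dir = (cos 15°, sin 15°) = (0.9659, 0.2588); from cell (1,5)
  next x-line at t=0.3313, next y-line at t=1.6614; Δt_x=1.0353, Δt_y=3.8637
    x: enter (2,5) at t=0.3313
    x: enter (3,5) at t=1.3666
    y: enter (3,6) at t=1.6614 ← occupied
  → r_1 = 1.6614
beam 2: φ=-90°, α=60°
  dir = (cos 60°, sin 60°) = (0.5000, 0.8660); from cell (1,5)
  next x-line at t=0.6400, next y-line at t=0.4965; Δt_x=2.0000, Δt_y=1.1547
    y: enter (1,6) at t=0.4965 ← occupied
  → r_2 = 0.4965
beam 3: φ=-45°, α=105°
  dir = (cos 105°, sin 105°) = (-0.2588, 0.9659); from cell (1,5)
  next x-line at t=2.6273, next y-line at t=0.4452; Δt_x=3.8637, Δt_y=1.0353
    y: enter (1,6) at t=0.4452 ← occupied
  → r_3 = 0.4452
beam 4: φ=0°, α=150°
  dir = (cos 150°, sin 150°) = (-0.8660, 0.5000); from cell (1,5)
  next x-line at t=0.7852, next y-line at t=0.8600; Δt_x=1.1547, Δt_y=2.0000
    x: enter (0,5) at t=0.7852 ← occupied
  → r_4 = 0.7852
beam 5: φ=45°, α=195°
  dir = (cos 195°, sin 195°) = (-0.9659, -0.2588); from cell (1,5)
  next x-line at t=0.7040, next y-line at t=2.2023; Δt_x=1.0353, Δt_y=3.8637
    x: enter (0,5) at t=0.7040 ← occupied
  → r_5 = 0.7040
beam 6: φ=90°, α=240°
  dir = (cos 240°, sin 240°) = (-0.5000, -0.8660); from cell (1,5)
  next x-line at t=1.3600, next y-line at t=0.6582; Δt_x=2.0000, Δt_y=1.1547
    y: enter (1,4) at t=0.6582
    x: enter (0,4) at t=1.3600 ← occupied
  → r_6 = 1.3600
beam 7: φ=135°, α=285°
  dir = (cos 285°, sin 285°) = (0.2588, -0.9659); from cell (1,5)
  next x-line at t=1.2364, next y-line at t=0.5901; Δt_x=3.8637, Δt_y=1.0353
    y: enter (1,4) at t=0.5901
    x: enter (2,4) at t=1.2364
    y: enter (2,3) at t=1.6254
    y: enter (2,2) at t=2.6607
    y: enter (2,1) at t=3.6959
    y: enter (2,0) at t=4.7312 ← occupied
  → r_7 = 4.7312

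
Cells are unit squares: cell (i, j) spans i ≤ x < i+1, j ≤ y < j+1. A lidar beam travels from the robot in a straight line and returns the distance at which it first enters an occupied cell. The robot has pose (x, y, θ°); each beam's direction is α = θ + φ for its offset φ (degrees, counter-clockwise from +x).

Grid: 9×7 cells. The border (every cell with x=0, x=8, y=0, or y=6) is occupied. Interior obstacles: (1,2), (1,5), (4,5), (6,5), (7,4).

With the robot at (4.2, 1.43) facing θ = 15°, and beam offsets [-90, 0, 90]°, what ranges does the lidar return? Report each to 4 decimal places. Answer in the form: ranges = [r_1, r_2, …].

beam 1: φ=-90°, α=285°
  d=(0.2588,-0.9659)  start (4,1)  tX=3.0910 tY=0.4452  stride 1/|dx|=3.8637 1/|dy|=1.0353
    cross y-line → (4,0), t=0.4452 (wall)
  → r_1 = 0.4452
beam 2: φ=0°, α=15°
  d=(0.9659,0.2588)  start (4,1)  tX=0.8282 tY=2.2023  stride 1/|dx|=1.0353 1/|dy|=3.8637
    cross x-line → (5,1), t=0.8282
    cross x-line → (6,1), t=1.8635
    cross y-line → (6,2), t=2.2023
    cross x-line → (7,2), t=2.8988
    cross x-line → (8,2), t=3.9340 (wall)
  → r_2 = 3.9340
beam 3: φ=90°, α=105°
  d=(-0.2588,0.9659)  start (4,1)  tX=0.7727 tY=0.5901  stride 1/|dx|=3.8637 1/|dy|=1.0353
    cross y-line → (4,2), t=0.5901
    cross x-line → (3,2), t=0.7727
    cross y-line → (3,3), t=1.6254
    cross y-line → (3,4), t=2.6607
    cross y-line → (3,5), t=3.6959
    cross x-line → (2,5), t=4.6364
    cross y-line → (2,6), t=4.7312 (wall)
  → r_3 = 4.7312

ranges = [0.4452, 3.9340, 4.7312]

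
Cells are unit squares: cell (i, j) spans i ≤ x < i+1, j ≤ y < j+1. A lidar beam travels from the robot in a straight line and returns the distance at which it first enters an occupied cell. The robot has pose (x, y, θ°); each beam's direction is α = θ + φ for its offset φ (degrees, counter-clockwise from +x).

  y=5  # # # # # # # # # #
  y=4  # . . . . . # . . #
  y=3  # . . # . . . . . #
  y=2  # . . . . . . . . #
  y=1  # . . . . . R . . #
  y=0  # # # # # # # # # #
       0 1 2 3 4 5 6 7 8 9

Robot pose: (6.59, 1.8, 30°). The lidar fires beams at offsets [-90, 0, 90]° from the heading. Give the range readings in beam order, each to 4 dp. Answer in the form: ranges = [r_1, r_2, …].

beam 1: φ=-90°, α=300°
  direction (0.5000, -0.8660); cell (6,1); t to first gridline: x 0.8200, y 0.9238 (then +2.0000 / +1.1547)
    (7,1) via x @ 0.8200
    (7,0) via y @ 0.9238  # hit
  → r_1 = 0.9238
beam 2: φ=0°, α=30°
  direction (0.8660, 0.5000); cell (6,1); t to first gridline: x 0.4734, y 0.4000 (then +1.1547 / +2.0000)
    (6,2) via y @ 0.4000
    (7,2) via x @ 0.4734
    (8,2) via x @ 1.6281
    (8,3) via y @ 2.4000
    (9,3) via x @ 2.7828  # hit
  → r_2 = 2.7828
beam 3: φ=90°, α=120°
  direction (-0.5000, 0.8660); cell (6,1); t to first gridline: x 1.1800, y 0.2309 (then +2.0000 / +1.1547)
    (6,2) via y @ 0.2309
    (5,2) via x @ 1.1800
    (5,3) via y @ 1.3856
    (5,4) via y @ 2.5403
    (4,4) via x @ 3.1800
    (4,5) via y @ 3.6950  # hit
  → r_3 = 3.6950

ranges = [0.9238, 2.7828, 3.6950]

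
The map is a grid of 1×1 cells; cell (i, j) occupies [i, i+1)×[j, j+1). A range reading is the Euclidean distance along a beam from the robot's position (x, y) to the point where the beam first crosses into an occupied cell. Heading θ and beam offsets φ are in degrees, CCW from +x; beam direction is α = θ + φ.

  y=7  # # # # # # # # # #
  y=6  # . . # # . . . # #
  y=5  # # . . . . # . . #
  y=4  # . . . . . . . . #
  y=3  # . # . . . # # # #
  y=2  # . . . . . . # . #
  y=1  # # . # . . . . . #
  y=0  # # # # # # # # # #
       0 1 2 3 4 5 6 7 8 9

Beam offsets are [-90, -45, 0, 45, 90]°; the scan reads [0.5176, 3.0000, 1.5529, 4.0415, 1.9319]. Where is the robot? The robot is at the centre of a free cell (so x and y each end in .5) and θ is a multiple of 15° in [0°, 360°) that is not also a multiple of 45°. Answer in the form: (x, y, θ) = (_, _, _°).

Candidates: 36 free-cell centres × 16 headings = 576 poses. Raycast each; keep the one whose scan matches to 4 dp.
  (6.5, 2.5, 195°): beam 2 = 5.1962 ≠ 3.0000 ✗
  (1.5, 2.5, 195°): beam 1 = 1.9319 ≠ 0.5176 ✗
  (7.5, 4.5, 345°): beam 2 = 0.5774 ≠ 3.0000 ✗
  …
  (2.5, 5.5, 285°): r_1=0.5176, r_2=3.0000, r_3=1.5529, r_4=4.0415, r_5=1.9319 — all match ✓
Only this pose fits every beam.

(x, y, θ) = (2.5, 5.5, 285°)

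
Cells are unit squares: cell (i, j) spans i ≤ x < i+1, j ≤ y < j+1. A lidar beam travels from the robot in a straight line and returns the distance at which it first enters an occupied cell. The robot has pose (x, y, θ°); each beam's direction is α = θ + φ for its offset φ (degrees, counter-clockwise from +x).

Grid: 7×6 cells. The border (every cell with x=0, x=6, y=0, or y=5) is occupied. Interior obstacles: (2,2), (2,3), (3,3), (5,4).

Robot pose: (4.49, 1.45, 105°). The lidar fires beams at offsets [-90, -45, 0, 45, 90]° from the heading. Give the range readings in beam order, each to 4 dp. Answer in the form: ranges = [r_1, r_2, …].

ranges = [1.5633, 2.9445, 1.8932, 1.7205, 1.7387]

beam 1: φ=-90°, α=15°
  direction (0.9659, 0.2588); cell (4,1); t to first gridline: x 0.5280, y 2.1250 (then +1.0353 / +3.8637)
    (5,1) via x @ 0.5280
    (6,1) via x @ 1.5633  # hit
  → r_1 = 1.5633
beam 2: φ=-45°, α=60°
  direction (0.5000, 0.8660); cell (4,1); t to first gridline: x 1.0200, y 0.6351 (then +2.0000 / +1.1547)
    (4,2) via y @ 0.6351
    (5,2) via x @ 1.0200
    (5,3) via y @ 1.7898
    (5,4) via y @ 2.9445  # hit
  → r_2 = 2.9445
beam 3: φ=0°, α=105°
  direction (-0.2588, 0.9659); cell (4,1); t to first gridline: x 1.8932, y 0.5694 (then +3.8637 / +1.0353)
    (4,2) via y @ 0.5694
    (4,3) via y @ 1.6047
    (3,3) via x @ 1.8932  # hit
  → r_3 = 1.8932
beam 4: φ=45°, α=150°
  direction (-0.8660, 0.5000); cell (4,1); t to first gridline: x 0.5658, y 1.1000 (then +1.1547 / +2.0000)
    (3,1) via x @ 0.5658
    (3,2) via y @ 1.1000
    (2,2) via x @ 1.7205  # hit
  → r_4 = 1.7205
beam 5: φ=90°, α=195°
  direction (-0.9659, -0.2588); cell (4,1); t to first gridline: x 0.5073, y 1.7387 (then +1.0353 / +3.8637)
    (3,1) via x @ 0.5073
    (2,1) via x @ 1.5426
    (2,0) via y @ 1.7387  # hit
  → r_5 = 1.7387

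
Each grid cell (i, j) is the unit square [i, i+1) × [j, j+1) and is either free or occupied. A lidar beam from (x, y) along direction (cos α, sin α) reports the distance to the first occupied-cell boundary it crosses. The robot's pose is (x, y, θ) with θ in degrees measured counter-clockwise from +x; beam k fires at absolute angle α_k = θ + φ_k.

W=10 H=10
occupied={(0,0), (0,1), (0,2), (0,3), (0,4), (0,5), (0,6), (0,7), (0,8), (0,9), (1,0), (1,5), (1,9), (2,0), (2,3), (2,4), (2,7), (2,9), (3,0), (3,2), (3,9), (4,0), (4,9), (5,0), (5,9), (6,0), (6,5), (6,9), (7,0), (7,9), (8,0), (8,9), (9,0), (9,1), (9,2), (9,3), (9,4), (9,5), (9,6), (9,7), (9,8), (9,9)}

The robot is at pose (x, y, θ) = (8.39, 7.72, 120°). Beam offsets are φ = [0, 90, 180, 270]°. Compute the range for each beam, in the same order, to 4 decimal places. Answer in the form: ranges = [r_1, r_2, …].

beam 1: φ=0°, α=120°
  d=(-0.5000,0.8660)  start (8,7)  tX=0.7800 tY=0.3233  stride 1/|dx|=2.0000 1/|dy|=1.1547
    cross y-line → (8,8), t=0.3233
    cross x-line → (7,8), t=0.7800
    cross y-line → (7,9), t=1.4780 (wall)
  → r_1 = 1.4780
beam 2: φ=90°, α=210°
  d=(-0.8660,-0.5000)  start (8,7)  tX=0.4503 tY=1.4400  stride 1/|dx|=1.1547 1/|dy|=2.0000
    cross x-line → (7,7), t=0.4503
    cross y-line → (7,6), t=1.4400
    cross x-line → (6,6), t=1.6050
    cross x-line → (5,6), t=2.7597
    cross y-line → (5,5), t=3.4400
    cross x-line → (4,5), t=3.9144
    cross x-line → (3,5), t=5.0691
    cross y-line → (3,4), t=5.4400
    cross x-line → (2,4), t=6.2238 (wall)
  → r_2 = 6.2238
beam 3: φ=180°, α=300°
  d=(0.5000,-0.8660)  start (8,7)  tX=1.2200 tY=0.8314  stride 1/|dx|=2.0000 1/|dy|=1.1547
    cross y-line → (8,6), t=0.8314
    cross x-line → (9,6), t=1.2200 (wall)
  → r_3 = 1.2200
beam 4: φ=270°, α=30°
  d=(0.8660,0.5000)  start (8,7)  tX=0.7044 tY=0.5600  stride 1/|dx|=1.1547 1/|dy|=2.0000
    cross y-line → (8,8), t=0.5600
    cross x-line → (9,8), t=0.7044 (wall)
  → r_4 = 0.7044

ranges = [1.4780, 6.2238, 1.2200, 0.7044]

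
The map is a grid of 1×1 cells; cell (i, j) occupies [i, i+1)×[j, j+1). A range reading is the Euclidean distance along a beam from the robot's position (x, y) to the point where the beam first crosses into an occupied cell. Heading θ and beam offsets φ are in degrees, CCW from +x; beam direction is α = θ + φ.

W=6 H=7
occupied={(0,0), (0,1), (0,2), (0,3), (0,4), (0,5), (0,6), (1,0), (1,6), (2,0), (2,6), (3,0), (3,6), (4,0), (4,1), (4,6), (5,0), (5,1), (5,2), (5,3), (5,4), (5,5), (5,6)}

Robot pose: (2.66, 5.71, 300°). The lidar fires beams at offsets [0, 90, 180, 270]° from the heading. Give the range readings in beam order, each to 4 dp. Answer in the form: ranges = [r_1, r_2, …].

ranges = [4.2839, 0.5800, 0.3349, 1.9168]

beam 1: φ=0°, α=300°
  cosα=0.5000 sinα=-0.8660 | (2,5) | tMaxX 0.6800 tMaxY 0.8198 | tΔX 2.0000 tΔY 1.1547
    t=0.6800 [x] (3,5)
    t=0.8198 [y] (3,4)
    t=1.9745 [y] (3,3)
    t=2.6800 [x] (4,3)
    t=3.1292 [y] (4,2)
    t=4.2839 [y] (4,1) — stop
  → r_1 = 4.2839
beam 2: φ=90°, α=30°
  cosα=0.8660 sinα=0.5000 | (2,5) | tMaxX 0.3926 tMaxY 0.5800 | tΔX 1.1547 tΔY 2.0000
    t=0.3926 [x] (3,5)
    t=0.5800 [y] (3,6) — stop
  → r_2 = 0.5800
beam 3: φ=180°, α=120°
  cosα=-0.5000 sinα=0.8660 | (2,5) | tMaxX 1.3200 tMaxY 0.3349 | tΔX 2.0000 tΔY 1.1547
    t=0.3349 [y] (2,6) — stop
  → r_3 = 0.3349
beam 4: φ=270°, α=210°
  cosα=-0.8660 sinα=-0.5000 | (2,5) | tMaxX 0.7621 tMaxY 1.4200 | tΔX 1.1547 tΔY 2.0000
    t=0.7621 [x] (1,5)
    t=1.4200 [y] (1,4)
    t=1.9168 [x] (0,4) — stop
  → r_4 = 1.9168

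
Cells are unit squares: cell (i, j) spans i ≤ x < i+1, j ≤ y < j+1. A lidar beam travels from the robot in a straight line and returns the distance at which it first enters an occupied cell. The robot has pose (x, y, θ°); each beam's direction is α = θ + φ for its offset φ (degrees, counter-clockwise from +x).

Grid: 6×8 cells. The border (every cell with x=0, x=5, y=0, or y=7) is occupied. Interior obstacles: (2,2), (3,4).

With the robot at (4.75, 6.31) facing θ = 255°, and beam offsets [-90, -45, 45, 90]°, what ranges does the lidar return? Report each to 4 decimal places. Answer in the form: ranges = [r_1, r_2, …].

beam 1: φ=-90°, α=165°
  cosα=-0.9659 sinα=0.2588 | (4,6) | tMaxX 0.7765 tMaxY 2.6660 | tΔX 1.0353 tΔY 3.8637
    t=0.7765 [x] (3,6)
    t=1.8117 [x] (2,6)
    t=2.6660 [y] (2,7) — stop
  → r_1 = 2.6660
beam 2: φ=-45°, α=210°
  cosα=-0.8660 sinα=-0.5000 | (4,6) | tMaxX 0.8660 tMaxY 0.6200 | tΔX 1.1547 tΔY 2.0000
    t=0.6200 [y] (4,5)
    t=0.8660 [x] (3,5)
    t=2.0207 [x] (2,5)
    t=2.6200 [y] (2,4)
    t=3.1754 [x] (1,4)
    t=4.3301 [x] (0,4) — stop
  → r_2 = 4.3301
beam 3: φ=45°, α=300°
  cosα=0.5000 sinα=-0.8660 | (4,6) | tMaxX 0.5000 tMaxY 0.3580 | tΔX 2.0000 tΔY 1.1547
    t=0.3580 [y] (4,5)
    t=0.5000 [x] (5,5) — stop
  → r_3 = 0.5000
beam 4: φ=90°, α=345°
  cosα=0.9659 sinα=-0.2588 | (4,6) | tMaxX 0.2588 tMaxY 1.1977 | tΔX 1.0353 tΔY 3.8637
    t=0.2588 [x] (5,6) — stop
  → r_4 = 0.2588

ranges = [2.6660, 4.3301, 0.5000, 0.2588]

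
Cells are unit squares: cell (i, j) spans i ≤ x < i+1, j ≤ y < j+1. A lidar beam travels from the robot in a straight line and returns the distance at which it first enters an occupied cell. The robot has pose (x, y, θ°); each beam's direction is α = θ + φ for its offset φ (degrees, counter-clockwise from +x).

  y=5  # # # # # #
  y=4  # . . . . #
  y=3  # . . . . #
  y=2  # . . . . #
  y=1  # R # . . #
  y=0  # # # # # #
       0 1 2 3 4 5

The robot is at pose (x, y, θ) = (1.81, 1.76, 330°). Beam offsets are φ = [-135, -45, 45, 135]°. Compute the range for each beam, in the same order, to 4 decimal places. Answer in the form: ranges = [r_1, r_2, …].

beam 1: φ=-135°, α=195°
  dir = (cos 195°, sin 195°) = (-0.9659, -0.2588); from cell (1,1)
  next x-line at t=0.8386, next y-line at t=2.9364; Δt_x=1.0353, Δt_y=3.8637
    x: enter (0,1) at t=0.8386 ← occupied
  → r_1 = 0.8386
beam 2: φ=-45°, α=285°
  dir = (cos 285°, sin 285°) = (0.2588, -0.9659); from cell (1,1)
  next x-line at t=0.7341, next y-line at t=0.7868; Δt_x=3.8637, Δt_y=1.0353
    x: enter (2,1) at t=0.7341 ← occupied
  → r_2 = 0.7341
beam 3: φ=45°, α=15°
  dir = (cos 15°, sin 15°) = (0.9659, 0.2588); from cell (1,1)
  next x-line at t=0.1967, next y-line at t=0.9273; Δt_x=1.0353, Δt_y=3.8637
    x: enter (2,1) at t=0.1967 ← occupied
  → r_3 = 0.1967
beam 4: φ=135°, α=105°
  dir = (cos 105°, sin 105°) = (-0.2588, 0.9659); from cell (1,1)
  next x-line at t=3.1296, next y-line at t=0.2485; Δt_x=3.8637, Δt_y=1.0353
    y: enter (1,2) at t=0.2485
    y: enter (1,3) at t=1.2837
    y: enter (1,4) at t=2.3190
    x: enter (0,4) at t=3.1296 ← occupied
  → r_4 = 3.1296

ranges = [0.8386, 0.7341, 0.1967, 3.1296]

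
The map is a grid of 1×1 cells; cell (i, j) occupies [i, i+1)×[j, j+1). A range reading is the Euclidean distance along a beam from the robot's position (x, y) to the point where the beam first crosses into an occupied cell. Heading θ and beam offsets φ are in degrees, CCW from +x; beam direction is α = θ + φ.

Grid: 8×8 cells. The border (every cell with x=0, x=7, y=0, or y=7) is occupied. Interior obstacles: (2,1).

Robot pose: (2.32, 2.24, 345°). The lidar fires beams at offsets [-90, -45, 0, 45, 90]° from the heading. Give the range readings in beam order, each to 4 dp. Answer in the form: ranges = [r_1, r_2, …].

ranges = [0.2485, 0.2771, 4.7910, 5.4040, 4.9279]

beam 1: φ=-90°, α=255°
  cosα=-0.2588 sinα=-0.9659 | (2,2) | tMaxX 1.2364 tMaxY 0.2485 | tΔX 3.8637 tΔY 1.0353
    t=0.2485 [y] (2,1) — stop
  → r_1 = 0.2485
beam 2: φ=-45°, α=300°
  cosα=0.5000 sinα=-0.8660 | (2,2) | tMaxX 1.3600 tMaxY 0.2771 | tΔX 2.0000 tΔY 1.1547
    t=0.2771 [y] (2,1) — stop
  → r_2 = 0.2771
beam 3: φ=0°, α=345°
  cosα=0.9659 sinα=-0.2588 | (2,2) | tMaxX 0.7040 tMaxY 0.9273 | tΔX 1.0353 tΔY 3.8637
    t=0.7040 [x] (3,2)
    t=0.9273 [y] (3,1)
    t=1.7393 [x] (4,1)
    t=2.7745 [x] (5,1)
    t=3.8098 [x] (6,1)
    t=4.7910 [y] (6,0) — stop
  → r_3 = 4.7910
beam 4: φ=45°, α=30°
  cosα=0.8660 sinα=0.5000 | (2,2) | tMaxX 0.7852 tMaxY 1.5200 | tΔX 1.1547 tΔY 2.0000
    t=0.7852 [x] (3,2)
    t=1.5200 [y] (3,3)
    t=1.9399 [x] (4,3)
    t=3.0946 [x] (5,3)
    t=3.5200 [y] (5,4)
    t=4.2493 [x] (6,4)
    t=5.4040 [x] (7,4) — stop
  → r_4 = 5.4040
beam 5: φ=90°, α=75°
  cosα=0.2588 sinα=0.9659 | (2,2) | tMaxX 2.6273 tMaxY 0.7868 | tΔX 3.8637 tΔY 1.0353
    t=0.7868 [y] (2,3)
    t=1.8221 [y] (2,4)
    t=2.6273 [x] (3,4)
    t=2.8574 [y] (3,5)
    t=3.8926 [y] (3,6)
    t=4.9279 [y] (3,7) — stop
  → r_5 = 4.9279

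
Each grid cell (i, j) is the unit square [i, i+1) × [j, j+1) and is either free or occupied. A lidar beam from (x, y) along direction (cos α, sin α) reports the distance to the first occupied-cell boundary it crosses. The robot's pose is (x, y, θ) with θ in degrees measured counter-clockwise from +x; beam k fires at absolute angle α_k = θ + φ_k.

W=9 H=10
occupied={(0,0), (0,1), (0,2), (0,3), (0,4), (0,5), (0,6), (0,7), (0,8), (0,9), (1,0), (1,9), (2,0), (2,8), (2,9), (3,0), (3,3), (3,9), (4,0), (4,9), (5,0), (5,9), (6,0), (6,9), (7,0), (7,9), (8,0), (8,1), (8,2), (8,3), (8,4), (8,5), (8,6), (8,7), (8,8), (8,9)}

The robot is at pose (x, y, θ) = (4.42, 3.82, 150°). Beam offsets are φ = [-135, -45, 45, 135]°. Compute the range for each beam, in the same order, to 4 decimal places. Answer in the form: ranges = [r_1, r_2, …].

ranges = [3.7063, 5.3627, 0.4348, 2.9195]

beam 1: φ=-135°, α=15°
  direction (0.9659, 0.2588); cell (4,3); t to first gridline: x 0.6005, y 0.6955 (then +1.0353 / +3.8637)
    (5,3) via x @ 0.6005
    (5,4) via y @ 0.6955
    (6,4) via x @ 1.6357
    (7,4) via x @ 2.6710
    (8,4) via x @ 3.7063  # hit
  → r_1 = 3.7063
beam 2: φ=-45°, α=105°
  direction (-0.2588, 0.9659); cell (4,3); t to first gridline: x 1.6228, y 0.1863 (then +3.8637 / +1.0353)
    (4,4) via y @ 0.1863
    (4,5) via y @ 1.2216
    (3,5) via x @ 1.6228
    (3,6) via y @ 2.2569
    (3,7) via y @ 3.2922
    (3,8) via y @ 4.3275
    (3,9) via y @ 5.3627  # hit
  → r_2 = 5.3627
beam 3: φ=45°, α=195°
  direction (-0.9659, -0.2588); cell (4,3); t to first gridline: x 0.4348, y 3.1682 (then +1.0353 / +3.8637)
    (3,3) via x @ 0.4348  # hit
  → r_3 = 0.4348
beam 4: φ=135°, α=285°
  direction (0.2588, -0.9659); cell (4,3); t to first gridline: x 2.2409, y 0.8489 (then +3.8637 / +1.0353)
    (4,2) via y @ 0.8489
    (4,1) via y @ 1.8842
    (5,1) via x @ 2.2409
    (5,0) via y @ 2.9195  # hit
  → r_4 = 2.9195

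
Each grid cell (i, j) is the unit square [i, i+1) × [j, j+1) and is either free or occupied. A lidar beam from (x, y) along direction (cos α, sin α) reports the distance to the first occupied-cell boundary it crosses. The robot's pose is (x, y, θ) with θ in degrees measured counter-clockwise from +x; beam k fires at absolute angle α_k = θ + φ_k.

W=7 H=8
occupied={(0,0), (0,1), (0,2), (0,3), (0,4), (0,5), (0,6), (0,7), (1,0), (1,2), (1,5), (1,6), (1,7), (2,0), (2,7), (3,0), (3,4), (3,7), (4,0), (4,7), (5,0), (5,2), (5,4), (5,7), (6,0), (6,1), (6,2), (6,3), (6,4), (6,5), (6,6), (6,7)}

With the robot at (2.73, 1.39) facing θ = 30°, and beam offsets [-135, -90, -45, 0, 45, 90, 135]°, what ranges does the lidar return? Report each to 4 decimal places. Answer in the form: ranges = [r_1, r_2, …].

ranges = [0.4038, 0.4503, 1.5068, 2.6212, 2.7021, 1.4600, 1.7910]

beam 1: φ=-135°, α=255°
  d=(-0.2588,-0.9659)  start (2,1)  tX=2.8205 tY=0.4038  stride 1/|dx|=3.8637 1/|dy|=1.0353
    cross y-line → (2,0), t=0.4038 (wall)
  → r_1 = 0.4038
beam 2: φ=-90°, α=300°
  d=(0.5000,-0.8660)  start (2,1)  tX=0.5400 tY=0.4503  stride 1/|dx|=2.0000 1/|dy|=1.1547
    cross y-line → (2,0), t=0.4503 (wall)
  → r_2 = 0.4503
beam 3: φ=-45°, α=345°
  d=(0.9659,-0.2588)  start (2,1)  tX=0.2795 tY=1.5068  stride 1/|dx|=1.0353 1/|dy|=3.8637
    cross x-line → (3,1), t=0.2795
    cross x-line → (4,1), t=1.3148
    cross y-line → (4,0), t=1.5068 (wall)
  → r_3 = 1.5068
beam 4: φ=0°, α=30°
  d=(0.8660,0.5000)  start (2,1)  tX=0.3118 tY=1.2200  stride 1/|dx|=1.1547 1/|dy|=2.0000
    cross x-line → (3,1), t=0.3118
    cross y-line → (3,2), t=1.2200
    cross x-line → (4,2), t=1.4665
    cross x-line → (5,2), t=2.6212 (wall)
  → r_4 = 2.6212
beam 5: φ=45°, α=75°
  d=(0.2588,0.9659)  start (2,1)  tX=1.0432 tY=0.6315  stride 1/|dx|=3.8637 1/|dy|=1.0353
    cross y-line → (2,2), t=0.6315
    cross x-line → (3,2), t=1.0432
    cross y-line → (3,3), t=1.6668
    cross y-line → (3,4), t=2.7021 (wall)
  → r_5 = 2.7021
beam 6: φ=90°, α=120°
  d=(-0.5000,0.8660)  start (2,1)  tX=1.4600 tY=0.7044  stride 1/|dx|=2.0000 1/|dy|=1.1547
    cross y-line → (2,2), t=0.7044
    cross x-line → (1,2), t=1.4600 (wall)
  → r_6 = 1.4600
beam 7: φ=135°, α=165°
  d=(-0.9659,0.2588)  start (2,1)  tX=0.7558 tY=2.3569  stride 1/|dx|=1.0353 1/|dy|=3.8637
    cross x-line → (1,1), t=0.7558
    cross x-line → (0,1), t=1.7910 (wall)
  → r_7 = 1.7910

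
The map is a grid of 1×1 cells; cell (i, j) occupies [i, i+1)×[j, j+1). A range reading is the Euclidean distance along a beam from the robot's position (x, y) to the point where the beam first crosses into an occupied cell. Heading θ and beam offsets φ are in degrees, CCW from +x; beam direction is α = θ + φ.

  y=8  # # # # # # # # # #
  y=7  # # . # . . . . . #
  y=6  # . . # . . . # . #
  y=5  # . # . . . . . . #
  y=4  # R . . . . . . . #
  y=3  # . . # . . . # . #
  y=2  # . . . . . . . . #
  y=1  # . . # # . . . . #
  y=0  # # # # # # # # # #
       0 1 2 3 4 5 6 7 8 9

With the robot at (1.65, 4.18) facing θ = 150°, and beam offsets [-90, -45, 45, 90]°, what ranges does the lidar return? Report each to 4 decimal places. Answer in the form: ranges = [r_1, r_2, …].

ranges = [0.9469, 2.5114, 0.6729, 1.3000]

beam 1: φ=-90°, α=60°
  d=(0.5000,0.8660)  start (1,4)  tX=0.7000 tY=0.9469  stride 1/|dx|=2.0000 1/|dy|=1.1547
    cross x-line → (2,4), t=0.7000
    cross y-line → (2,5), t=0.9469 (wall)
  → r_1 = 0.9469
beam 2: φ=-45°, α=105°
  d=(-0.2588,0.9659)  start (1,4)  tX=2.5114 tY=0.8489  stride 1/|dx|=3.8637 1/|dy|=1.0353
    cross y-line → (1,5), t=0.8489
    cross y-line → (1,6), t=1.8842
    cross x-line → (0,6), t=2.5114 (wall)
  → r_2 = 2.5114
beam 3: φ=45°, α=195°
  d=(-0.9659,-0.2588)  start (1,4)  tX=0.6729 tY=0.6955  stride 1/|dx|=1.0353 1/|dy|=3.8637
    cross x-line → (0,4), t=0.6729 (wall)
  → r_3 = 0.6729
beam 4: φ=90°, α=240°
  d=(-0.5000,-0.8660)  start (1,4)  tX=1.3000 tY=0.2078  stride 1/|dx|=2.0000 1/|dy|=1.1547
    cross y-line → (1,3), t=0.2078
    cross x-line → (0,3), t=1.3000 (wall)
  → r_4 = 1.3000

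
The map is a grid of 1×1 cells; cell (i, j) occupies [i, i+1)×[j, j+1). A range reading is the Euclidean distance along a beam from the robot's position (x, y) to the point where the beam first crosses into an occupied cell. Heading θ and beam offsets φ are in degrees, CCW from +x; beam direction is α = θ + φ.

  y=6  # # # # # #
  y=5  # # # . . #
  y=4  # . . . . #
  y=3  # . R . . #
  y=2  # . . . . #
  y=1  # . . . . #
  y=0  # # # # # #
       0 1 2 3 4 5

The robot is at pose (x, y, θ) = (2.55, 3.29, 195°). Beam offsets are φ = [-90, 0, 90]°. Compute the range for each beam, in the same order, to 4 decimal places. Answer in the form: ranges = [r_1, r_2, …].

beam 1: φ=-90°, α=105°
  cosα=-0.2588 sinα=0.9659 | (2,3) | tMaxX 2.1250 tMaxY 0.7350 | tΔX 3.8637 tΔY 1.0353
    t=0.7350 [y] (2,4)
    t=1.7703 [y] (2,5) — stop
  → r_1 = 1.7703
beam 2: φ=0°, α=195°
  cosα=-0.9659 sinα=-0.2588 | (2,3) | tMaxX 0.5694 tMaxY 1.1205 | tΔX 1.0353 tΔY 3.8637
    t=0.5694 [x] (1,3)
    t=1.1205 [y] (1,2)
    t=1.6047 [x] (0,2) — stop
  → r_2 = 1.6047
beam 3: φ=90°, α=285°
  cosα=0.2588 sinα=-0.9659 | (2,3) | tMaxX 1.7387 tMaxY 0.3002 | tΔX 3.8637 tΔY 1.0353
    t=0.3002 [y] (2,2)
    t=1.3355 [y] (2,1)
    t=1.7387 [x] (3,1)
    t=2.3708 [y] (3,0) — stop
  → r_3 = 2.3708

ranges = [1.7703, 1.6047, 2.3708]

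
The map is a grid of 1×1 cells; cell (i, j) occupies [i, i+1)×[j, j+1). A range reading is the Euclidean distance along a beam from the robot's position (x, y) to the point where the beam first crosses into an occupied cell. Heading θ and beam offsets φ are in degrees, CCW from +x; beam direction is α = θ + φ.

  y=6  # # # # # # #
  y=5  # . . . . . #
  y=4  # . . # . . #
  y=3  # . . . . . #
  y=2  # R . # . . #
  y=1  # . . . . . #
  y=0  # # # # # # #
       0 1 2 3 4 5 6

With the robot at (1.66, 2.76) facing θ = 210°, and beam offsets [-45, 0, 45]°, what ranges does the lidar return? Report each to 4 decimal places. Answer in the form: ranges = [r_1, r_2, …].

ranges = [0.6833, 0.7621, 1.8221]

beam 1: φ=-45°, α=165°
  cosα=-0.9659 sinα=0.2588 | (1,2) | tMaxX 0.6833 tMaxY 0.9273 | tΔX 1.0353 tΔY 3.8637
    t=0.6833 [x] (0,2) — stop
  → r_1 = 0.6833
beam 2: φ=0°, α=210°
  cosα=-0.8660 sinα=-0.5000 | (1,2) | tMaxX 0.7621 tMaxY 1.5200 | tΔX 1.1547 tΔY 2.0000
    t=0.7621 [x] (0,2) — stop
  → r_2 = 0.7621
beam 3: φ=45°, α=255°
  cosα=-0.2588 sinα=-0.9659 | (1,2) | tMaxX 2.5500 tMaxY 0.7868 | tΔX 3.8637 tΔY 1.0353
    t=0.7868 [y] (1,1)
    t=1.8221 [y] (1,0) — stop
  → r_3 = 1.8221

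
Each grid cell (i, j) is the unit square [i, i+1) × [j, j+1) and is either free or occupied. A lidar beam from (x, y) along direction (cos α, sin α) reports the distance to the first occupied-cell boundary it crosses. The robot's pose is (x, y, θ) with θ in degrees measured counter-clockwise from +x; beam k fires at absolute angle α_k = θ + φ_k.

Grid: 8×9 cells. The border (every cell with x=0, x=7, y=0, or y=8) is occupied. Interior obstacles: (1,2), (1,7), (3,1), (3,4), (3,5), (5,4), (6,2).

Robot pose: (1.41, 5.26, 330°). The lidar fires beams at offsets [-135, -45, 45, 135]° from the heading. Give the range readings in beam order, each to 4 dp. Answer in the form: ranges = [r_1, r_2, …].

beam 1: φ=-135°, α=195°
  d=(-0.9659,-0.2588)  start (1,5)  tX=0.4245 tY=1.0046  stride 1/|dx|=1.0353 1/|dy|=3.8637
    cross x-line → (0,5), t=0.4245 (wall)
  → r_1 = 0.4245
beam 2: φ=-45°, α=285°
  d=(0.2588,-0.9659)  start (1,5)  tX=2.2796 tY=0.2692  stride 1/|dx|=3.8637 1/|dy|=1.0353
    cross y-line → (1,4), t=0.2692
    cross y-line → (1,3), t=1.3044
    cross x-line → (2,3), t=2.2796
    cross y-line → (2,2), t=2.3397
    cross y-line → (2,1), t=3.3750
    cross y-line → (2,0), t=4.4103 (wall)
  → r_2 = 4.4103
beam 3: φ=45°, α=15°
  d=(0.9659,0.2588)  start (1,5)  tX=0.6108 tY=2.8591  stride 1/|dx|=1.0353 1/|dy|=3.8637
    cross x-line → (2,5), t=0.6108
    cross x-line → (3,5), t=1.6461 (wall)
  → r_3 = 1.6461
beam 4: φ=135°, α=105°
  d=(-0.2588,0.9659)  start (1,5)  tX=1.5841 tY=0.7661  stride 1/|dx|=3.8637 1/|dy|=1.0353
    cross y-line → (1,6), t=0.7661
    cross x-line → (0,6), t=1.5841 (wall)
  → r_4 = 1.5841

ranges = [0.4245, 4.4103, 1.6461, 1.5841]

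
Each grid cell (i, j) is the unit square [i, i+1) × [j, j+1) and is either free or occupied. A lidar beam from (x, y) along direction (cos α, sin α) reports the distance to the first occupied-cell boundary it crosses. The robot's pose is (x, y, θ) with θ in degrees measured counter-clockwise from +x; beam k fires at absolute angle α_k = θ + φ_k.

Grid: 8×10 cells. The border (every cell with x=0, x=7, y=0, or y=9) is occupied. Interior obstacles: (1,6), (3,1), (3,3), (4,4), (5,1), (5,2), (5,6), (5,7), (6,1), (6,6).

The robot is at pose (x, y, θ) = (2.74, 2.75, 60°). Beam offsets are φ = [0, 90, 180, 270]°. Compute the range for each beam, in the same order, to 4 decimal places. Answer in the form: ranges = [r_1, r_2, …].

beam 1: φ=0°, α=60°
  dir = (cos 60°, sin 60°) = (0.5000, 0.8660); from cell (2,2)
  next x-line at t=0.5200, next y-line at t=0.2887; Δt_x=2.0000, Δt_y=1.1547
    y: enter (2,3) at t=0.2887
    x: enter (3,3) at t=0.5200 ← occupied
  → r_1 = 0.5200
beam 2: φ=90°, α=150°
  dir = (cos 150°, sin 150°) = (-0.8660, 0.5000); from cell (2,2)
  next x-line at t=0.8545, next y-line at t=0.5000; Δt_x=1.1547, Δt_y=2.0000
    y: enter (2,3) at t=0.5000
    x: enter (1,3) at t=0.8545
    x: enter (0,3) at t=2.0092 ← occupied
  → r_2 = 2.0092
beam 3: φ=180°, α=240°
  dir = (cos 240°, sin 240°) = (-0.5000, -0.8660); from cell (2,2)
  next x-line at t=1.4800, next y-line at t=0.8660; Δt_x=2.0000, Δt_y=1.1547
    y: enter (2,1) at t=0.8660
    x: enter (1,1) at t=1.4800
    y: enter (1,0) at t=2.0207 ← occupied
  → r_3 = 2.0207
beam 4: φ=270°, α=330°
  dir = (cos 330°, sin 330°) = (0.8660, -0.5000); from cell (2,2)
  next x-line at t=0.3002, next y-line at t=1.5000; Δt_x=1.1547, Δt_y=2.0000
    x: enter (3,2) at t=0.3002
    x: enter (4,2) at t=1.4549
    y: enter (4,1) at t=1.5000
    x: enter (5,1) at t=2.6096 ← occupied
  → r_4 = 2.6096

ranges = [0.5200, 2.0092, 2.0207, 2.6096]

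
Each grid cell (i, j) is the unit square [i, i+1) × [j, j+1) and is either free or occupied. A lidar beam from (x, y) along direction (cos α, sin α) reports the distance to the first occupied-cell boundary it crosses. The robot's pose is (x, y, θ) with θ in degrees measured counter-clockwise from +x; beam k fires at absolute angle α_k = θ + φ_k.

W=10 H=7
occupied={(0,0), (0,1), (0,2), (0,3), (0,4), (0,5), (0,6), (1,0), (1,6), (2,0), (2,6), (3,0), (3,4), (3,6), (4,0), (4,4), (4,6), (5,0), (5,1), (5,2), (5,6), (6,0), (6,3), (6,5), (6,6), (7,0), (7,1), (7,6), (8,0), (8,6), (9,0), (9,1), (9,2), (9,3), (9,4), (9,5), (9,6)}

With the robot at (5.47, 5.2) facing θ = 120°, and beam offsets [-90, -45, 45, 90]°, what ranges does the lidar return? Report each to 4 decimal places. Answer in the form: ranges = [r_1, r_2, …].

ranges = [0.6120, 0.8282, 3.0910, 0.5427]

beam 1: φ=-90°, α=30°
  cosα=0.8660 sinα=0.5000 | (5,5) | tMaxX 0.6120 tMaxY 1.6000 | tΔX 1.1547 tΔY 2.0000
    t=0.6120 [x] (6,5) — stop
  → r_1 = 0.6120
beam 2: φ=-45°, α=75°
  cosα=0.2588 sinα=0.9659 | (5,5) | tMaxX 2.0478 tMaxY 0.8282 | tΔX 3.8637 tΔY 1.0353
    t=0.8282 [y] (5,6) — stop
  → r_2 = 0.8282
beam 3: φ=45°, α=165°
  cosα=-0.9659 sinα=0.2588 | (5,5) | tMaxX 0.4866 tMaxY 3.0910 | tΔX 1.0353 tΔY 3.8637
    t=0.4866 [x] (4,5)
    t=1.5219 [x] (3,5)
    t=2.5571 [x] (2,5)
    t=3.0910 [y] (2,6) — stop
  → r_3 = 3.0910
beam 4: φ=90°, α=210°
  cosα=-0.8660 sinα=-0.5000 | (5,5) | tMaxX 0.5427 tMaxY 0.4000 | tΔX 1.1547 tΔY 2.0000
    t=0.4000 [y] (5,4)
    t=0.5427 [x] (4,4) — stop
  → r_4 = 0.5427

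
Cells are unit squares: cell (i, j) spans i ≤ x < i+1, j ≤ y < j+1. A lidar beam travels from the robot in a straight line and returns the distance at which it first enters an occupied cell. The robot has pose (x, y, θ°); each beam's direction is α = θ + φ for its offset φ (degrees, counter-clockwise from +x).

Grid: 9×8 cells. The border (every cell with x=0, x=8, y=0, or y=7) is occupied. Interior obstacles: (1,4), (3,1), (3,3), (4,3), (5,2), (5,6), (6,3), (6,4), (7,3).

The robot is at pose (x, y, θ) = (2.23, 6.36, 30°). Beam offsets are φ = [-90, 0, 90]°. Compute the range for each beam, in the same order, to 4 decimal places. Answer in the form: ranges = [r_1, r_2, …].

beam 1: φ=-90°, α=300°
  direction (0.5000, -0.8660); cell (2,6); t to first gridline: x 1.5400, y 0.4157 (then +2.0000 / +1.1547)
    (2,5) via y @ 0.4157
    (3,5) via x @ 1.5400
    (3,4) via y @ 1.5704
    (3,3) via y @ 2.7251  # hit
  → r_1 = 2.7251
beam 2: φ=0°, α=30°
  direction (0.8660, 0.5000); cell (2,6); t to first gridline: x 0.8891, y 1.2800 (then +1.1547 / +2.0000)
    (3,6) via x @ 0.8891
    (3,7) via y @ 1.2800  # hit
  → r_2 = 1.2800
beam 3: φ=90°, α=120°
  direction (-0.5000, 0.8660); cell (2,6); t to first gridline: x 0.4600, y 0.7390 (then +2.0000 / +1.1547)
    (1,6) via x @ 0.4600
    (1,7) via y @ 0.7390  # hit
  → r_3 = 0.7390

ranges = [2.7251, 1.2800, 0.7390]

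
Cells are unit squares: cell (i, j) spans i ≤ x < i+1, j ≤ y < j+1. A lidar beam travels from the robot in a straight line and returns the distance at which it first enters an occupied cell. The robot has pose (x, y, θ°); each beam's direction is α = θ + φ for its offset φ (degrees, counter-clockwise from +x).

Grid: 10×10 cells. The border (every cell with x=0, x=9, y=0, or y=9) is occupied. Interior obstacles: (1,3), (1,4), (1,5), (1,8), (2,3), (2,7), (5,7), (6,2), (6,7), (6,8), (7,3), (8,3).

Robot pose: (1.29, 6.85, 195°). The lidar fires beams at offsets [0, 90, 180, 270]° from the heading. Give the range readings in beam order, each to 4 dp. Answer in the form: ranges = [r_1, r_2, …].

beam 1: φ=0°, α=195°
  direction (-0.9659, -0.2588); cell (1,6); t to first gridline: x 0.3002, y 3.2841 (then +1.0353 / +3.8637)
    (0,6) via x @ 0.3002  # hit
  → r_1 = 0.3002
beam 2: φ=90°, α=285°
  direction (0.2588, -0.9659); cell (1,6); t to first gridline: x 2.7432, y 0.8800 (then +3.8637 / +1.0353)
    (1,5) via y @ 0.8800  # hit
  → r_2 = 0.8800
beam 3: φ=180°, α=15°
  direction (0.9659, 0.2588); cell (1,6); t to first gridline: x 0.7350, y 0.5796 (then +1.0353 / +3.8637)
    (1,7) via y @ 0.5796
    (2,7) via x @ 0.7350  # hit
  → r_3 = 0.7350
beam 4: φ=270°, α=105°
  direction (-0.2588, 0.9659); cell (1,6); t to first gridline: x 1.1205, y 0.1553 (then +3.8637 / +1.0353)
    (1,7) via y @ 0.1553
    (0,7) via x @ 1.1205  # hit
  → r_4 = 1.1205

ranges = [0.3002, 0.8800, 0.7350, 1.1205]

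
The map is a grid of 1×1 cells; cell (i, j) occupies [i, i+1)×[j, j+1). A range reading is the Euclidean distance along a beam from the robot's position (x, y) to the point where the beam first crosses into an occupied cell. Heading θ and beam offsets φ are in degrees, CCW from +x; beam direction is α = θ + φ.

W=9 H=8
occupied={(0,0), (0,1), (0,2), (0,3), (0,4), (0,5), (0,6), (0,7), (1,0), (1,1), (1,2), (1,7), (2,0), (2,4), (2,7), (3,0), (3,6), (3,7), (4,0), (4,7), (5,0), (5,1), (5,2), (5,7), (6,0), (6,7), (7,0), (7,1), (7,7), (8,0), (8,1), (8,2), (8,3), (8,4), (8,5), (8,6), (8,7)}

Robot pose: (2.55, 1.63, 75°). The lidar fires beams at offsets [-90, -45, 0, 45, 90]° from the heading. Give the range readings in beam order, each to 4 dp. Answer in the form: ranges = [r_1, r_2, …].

beam 1: φ=-90°, α=345°
  cosα=0.9659 sinα=-0.2588 | (2,1) | tMaxX 0.4659 tMaxY 2.4341 | tΔX 1.0353 tΔY 3.8637
    t=0.4659 [x] (3,1)
    t=1.5012 [x] (4,1)
    t=2.4341 [y] (4,0) — stop
  → r_1 = 2.4341
beam 2: φ=-45°, α=30°
  cosα=0.8660 sinα=0.5000 | (2,1) | tMaxX 0.5196 tMaxY 0.7400 | tΔX 1.1547 tΔY 2.0000
    t=0.5196 [x] (3,1)
    t=0.7400 [y] (3,2)
    t=1.6743 [x] (4,2)
    t=2.7400 [y] (4,3)
    t=2.8290 [x] (5,3)
    t=3.9837 [x] (6,3)
    t=4.7400 [y] (6,4)
    t=5.1384 [x] (7,4)
    t=6.2931 [x] (8,4) — stop
  → r_2 = 6.2931
beam 3: φ=0°, α=75°
  cosα=0.2588 sinα=0.9659 | (2,1) | tMaxX 1.7387 tMaxY 0.3831 | tΔX 3.8637 tΔY 1.0353
    t=0.3831 [y] (2,2)
    t=1.4183 [y] (2,3)
    t=1.7387 [x] (3,3)
    t=2.4536 [y] (3,4)
    t=3.4889 [y] (3,5)
    t=4.5242 [y] (3,6) — stop
  → r_3 = 4.5242
beam 4: φ=45°, α=120°
  cosα=-0.5000 sinα=0.8660 | (2,1) | tMaxX 1.1000 tMaxY 0.4272 | tΔX 2.0000 tΔY 1.1547
    t=0.4272 [y] (2,2)
    t=1.1000 [x] (1,2) — stop
  → r_4 = 1.1000
beam 5: φ=90°, α=165°
  cosα=-0.9659 sinα=0.2588 | (2,1) | tMaxX 0.5694 tMaxY 1.4296 | tΔX 1.0353 tΔY 3.8637
    t=0.5694 [x] (1,1) — stop
  → r_5 = 0.5694

ranges = [2.4341, 6.2931, 4.5242, 1.1000, 0.5694]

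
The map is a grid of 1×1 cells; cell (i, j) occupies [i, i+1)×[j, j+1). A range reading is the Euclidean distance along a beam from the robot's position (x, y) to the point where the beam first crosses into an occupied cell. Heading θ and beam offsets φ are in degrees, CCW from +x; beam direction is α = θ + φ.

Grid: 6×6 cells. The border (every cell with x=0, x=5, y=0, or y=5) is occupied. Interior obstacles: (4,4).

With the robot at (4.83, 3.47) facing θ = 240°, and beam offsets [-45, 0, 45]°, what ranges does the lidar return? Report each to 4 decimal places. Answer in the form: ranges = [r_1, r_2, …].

ranges = [3.9651, 2.8521, 0.6568]

beam 1: φ=-45°, α=195°
  direction (-0.9659, -0.2588); cell (4,3); t to first gridline: x 0.8593, y 1.8159 (then +1.0353 / +3.8637)
    (3,3) via x @ 0.8593
    (3,2) via y @ 1.8159
    (2,2) via x @ 1.8946
    (1,2) via x @ 2.9298
    (0,2) via x @ 3.9651  # hit
  → r_1 = 3.9651
beam 2: φ=0°, α=240°
  direction (-0.5000, -0.8660); cell (4,3); t to first gridline: x 1.6600, y 0.5427 (then +2.0000 / +1.1547)
    (4,2) via y @ 0.5427
    (3,2) via x @ 1.6600
    (3,1) via y @ 1.6974
    (3,0) via y @ 2.8521  # hit
  → r_2 = 2.8521
beam 3: φ=45°, α=285°
  direction (0.2588, -0.9659); cell (4,3); t to first gridline: x 0.6568, y 0.4866 (then +3.8637 / +1.0353)
    (4,2) via y @ 0.4866
    (5,2) via x @ 0.6568  # hit
  → r_3 = 0.6568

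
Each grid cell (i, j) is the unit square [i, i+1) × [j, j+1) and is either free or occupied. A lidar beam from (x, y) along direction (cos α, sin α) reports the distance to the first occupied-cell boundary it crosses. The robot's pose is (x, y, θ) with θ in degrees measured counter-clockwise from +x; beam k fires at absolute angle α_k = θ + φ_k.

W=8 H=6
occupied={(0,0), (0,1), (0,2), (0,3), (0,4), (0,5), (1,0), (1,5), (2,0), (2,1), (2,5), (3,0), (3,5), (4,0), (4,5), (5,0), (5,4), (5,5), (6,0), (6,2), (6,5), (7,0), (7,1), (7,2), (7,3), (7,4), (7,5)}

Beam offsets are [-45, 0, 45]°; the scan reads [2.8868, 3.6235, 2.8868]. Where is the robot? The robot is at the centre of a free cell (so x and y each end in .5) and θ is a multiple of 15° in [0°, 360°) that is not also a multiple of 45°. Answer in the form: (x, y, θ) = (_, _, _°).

Candidates: 21 free-cell centres × 16 headings = 336 poses. Raycast each; keep the one whose scan matches to 4 dp.
  (4.5, 3.5, 150°): beam 1 = 1.5529 ≠ 2.8868 ✗
  (1.5, 4.5, 300°): beam 1 = 1.9319 ≠ 2.8868 ✗
  (6.5, 1.5, 120°): beam 1 = 0.5176 ≠ 2.8868 ✗
  (3.5, 3.5, 150°): beam 1 = 1.5529 ≠ 2.8868 ✗
  …
  (2.5, 3.5, 345°): r_1=2.8868, r_2=3.6235, r_3=2.8868 — all match ✓
No second candidate reproduces the full scan.

(x, y, θ) = (2.5, 3.5, 345°)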